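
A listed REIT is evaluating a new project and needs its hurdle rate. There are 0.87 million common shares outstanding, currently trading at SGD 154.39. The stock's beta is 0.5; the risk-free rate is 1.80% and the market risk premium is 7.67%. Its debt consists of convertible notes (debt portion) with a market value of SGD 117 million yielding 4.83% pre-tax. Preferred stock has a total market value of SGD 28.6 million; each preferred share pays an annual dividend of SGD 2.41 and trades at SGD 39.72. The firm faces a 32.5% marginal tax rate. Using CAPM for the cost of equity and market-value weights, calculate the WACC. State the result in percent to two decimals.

4.69%

Cost of equity via CAPM: Re = 1.8% + 0.5 × 7.67% = 5.6350%.
Cost of preferred: Rp = 2.41 / 39.72 = 6.0675%.
Market value of equity E = 154.39 × 0.87m = 134.3193m.
Total capital V = 134.3193 + 28.6 + 117 = 279.9193.
Equity: weight = 134.3193/279.9193 = 0.4799; cost = 5.635%.
Preferred: weight = 28.6/279.9193 = 0.1022; cost = 6.0675%.
Convertible notes (debt portion): weight = 117/279.9193 = 0.4180; after-tax cost = 4.83% × (1 − 32.5%) = 3.2603%.
WACC = 0.4799 × 5.6350% + 0.1022 × 6.0675% + 0.4180 × 3.2603% = 4.6866%.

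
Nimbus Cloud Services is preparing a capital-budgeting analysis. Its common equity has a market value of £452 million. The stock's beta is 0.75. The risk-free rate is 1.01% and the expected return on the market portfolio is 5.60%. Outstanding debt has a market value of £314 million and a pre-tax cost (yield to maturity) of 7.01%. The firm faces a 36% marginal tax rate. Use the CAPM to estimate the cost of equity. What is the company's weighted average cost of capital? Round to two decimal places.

Market risk premium = 5.6% − 1.01% = 4.59%.
Cost of equity via CAPM: Re = 1.01% + 0.75 × 4.59% = 4.4525%.
Total capital V = 452 + 314 = 766.
Equity: weight = 452/766 = 0.5901; cost = 4.4525%.
Debt: weight = 314/766 = 0.4099; after-tax cost = 7.01% × (1 − 36%) = 4.4864%.
WACC = 0.5901 × 4.4525% + 0.4099 × 4.4864% = 4.4664%.

4.47%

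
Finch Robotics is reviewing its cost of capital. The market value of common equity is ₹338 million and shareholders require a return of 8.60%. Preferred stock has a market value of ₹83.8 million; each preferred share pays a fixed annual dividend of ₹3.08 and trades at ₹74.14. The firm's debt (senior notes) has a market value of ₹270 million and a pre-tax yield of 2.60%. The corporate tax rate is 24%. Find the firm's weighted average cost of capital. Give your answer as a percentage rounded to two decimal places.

Cost of preferred: Rp = 3.08 / 74.14 = 4.1543%.
Total capital V = 338 + 83.8 + 270 = 691.8.
Equity: weight = 338/691.8 = 0.4886; cost = 8.6%.
Preferred: weight = 83.8/691.8 = 0.1211; cost = 4.1543%.
Senior notes: weight = 270/691.8 = 0.3903; after-tax cost = 2.6% × (1 − 24%) = 1.9760%.
WACC = 0.4886 × 8.6000% + 0.1211 × 4.1543% + 0.3903 × 1.9760% = 5.4762%.

5.48%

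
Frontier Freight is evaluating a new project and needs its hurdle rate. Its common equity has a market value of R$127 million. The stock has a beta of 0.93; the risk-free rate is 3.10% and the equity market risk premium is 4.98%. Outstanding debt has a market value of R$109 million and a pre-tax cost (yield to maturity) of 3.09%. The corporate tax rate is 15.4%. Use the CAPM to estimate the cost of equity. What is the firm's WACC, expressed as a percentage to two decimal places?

5.37%

Cost of equity via CAPM: Re = 3.1% + 0.93 × 4.98% = 7.7314%.
Total capital V = 127 + 109 = 236.
Equity: weight = 127/236 = 0.5381; cost = 7.7314%.
Debt: weight = 109/236 = 0.4619; after-tax cost = 3.09% × (1 − 15.4%) = 2.6141%.
WACC = 0.5381 × 7.7314% + 0.4619 × 2.6141% = 5.3679%.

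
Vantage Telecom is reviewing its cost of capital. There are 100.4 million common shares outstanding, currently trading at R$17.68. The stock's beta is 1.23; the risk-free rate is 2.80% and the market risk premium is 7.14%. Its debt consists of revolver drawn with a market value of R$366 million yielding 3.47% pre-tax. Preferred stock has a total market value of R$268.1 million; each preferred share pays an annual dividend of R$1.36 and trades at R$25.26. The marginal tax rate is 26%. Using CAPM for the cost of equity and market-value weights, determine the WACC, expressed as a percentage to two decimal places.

9.52%

Cost of equity via CAPM: Re = 2.8% + 1.23 × 7.14% = 11.5822%.
Cost of preferred: Rp = 1.36 / 25.26 = 5.3840%.
Market value of equity E = 17.68 × 100.4m = 1775.072m.
Total capital V = 1775.072 + 268.1 + 366 = 2409.172.
Equity: weight = 1775.072/2409.172 = 0.7368; cost = 11.5822%.
Preferred: weight = 268.1/2409.172 = 0.1113; cost = 5.384%.
Revolver drawn: weight = 366/2409.172 = 0.1519; after-tax cost = 3.47% × (1 − 26%) = 2.5678%.
WACC = 0.7368 × 11.5822% + 0.1113 × 5.3840% + 0.1519 × 2.5678% = 9.5230%.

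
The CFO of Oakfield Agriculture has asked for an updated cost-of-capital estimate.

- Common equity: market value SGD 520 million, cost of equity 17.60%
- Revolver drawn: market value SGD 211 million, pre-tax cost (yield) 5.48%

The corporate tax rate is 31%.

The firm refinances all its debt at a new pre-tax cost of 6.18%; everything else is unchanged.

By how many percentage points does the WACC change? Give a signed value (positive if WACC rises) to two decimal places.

Current WACC:
Total capital V = 520 + 211 = 731.
Equity: weight = 520/731 = 0.7114; cost = 17.6%.
Revolver drawn: weight = 211/731 = 0.2886; after-tax cost = 5.48% × (1 − 31%) = 3.7812%.
WACC = 0.7114 × 17.6000% + 0.2886 × 3.7812% = 13.6113%.
After the change:
Total capital V = 520 + 211 = 731.
Equity: weight = 520/731 = 0.7114; cost = 17.6%.
Revolver drawn: weight = 211/731 = 0.2886; after-tax cost = 6.18% × (1 − 31%) = 4.2642%.
WACC = 0.7114 × 17.6000% + 0.2886 × 4.2642% = 13.7507%.
Change in WACC = 13.7507% − 13.6113% = 0.1394 pp.

+0.14 pp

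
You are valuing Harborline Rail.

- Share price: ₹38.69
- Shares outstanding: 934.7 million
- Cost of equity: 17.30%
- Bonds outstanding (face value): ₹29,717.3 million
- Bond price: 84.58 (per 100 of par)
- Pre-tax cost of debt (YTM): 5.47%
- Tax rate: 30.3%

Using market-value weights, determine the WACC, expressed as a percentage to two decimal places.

Market value of equity E = 38.69 × 934.7m = 36163.543m. Market value of debt D = 29717.3m × 84.58/100 = 25134.89234m.
Total capital V = 36163.543 + 25134.89234 = 61298.43534.
Equity: weight = 36163.543/61298.43534 = 0.5900; cost = 17.3%.
Bonds outstanding: weight = 25134.89234/61298.43534 = 0.4100; after-tax cost = 5.47% × (1 − 30.3%) = 3.8126%.
WACC = 0.5900 × 17.3000% + 0.4100 × 3.8126% = 11.7696%.

11.77%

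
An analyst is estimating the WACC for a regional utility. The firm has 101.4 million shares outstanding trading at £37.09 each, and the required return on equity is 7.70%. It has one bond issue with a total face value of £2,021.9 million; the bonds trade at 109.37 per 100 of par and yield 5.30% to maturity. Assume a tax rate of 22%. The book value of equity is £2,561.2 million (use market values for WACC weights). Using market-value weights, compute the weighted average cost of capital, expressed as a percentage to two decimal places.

Market value of equity E = 37.09 × 101.4m = 3760.926m. Market value of debt D = 2021.9m × 109.37/100 = 2211.35203m.
Total capital V = 3760.926 + 2211.35203 = 5972.27803.
Equity: weight = 3760.926/5972.27803 = 0.6297; cost = 7.7%.
Bonds outstanding: weight = 2211.35203/5972.27803 = 0.3703; after-tax cost = 5.3% × (1 − 22%) = 4.1340%.
WACC = 0.6297 × 7.7000% + 0.3703 × 4.1340% = 6.3796%.

6.38%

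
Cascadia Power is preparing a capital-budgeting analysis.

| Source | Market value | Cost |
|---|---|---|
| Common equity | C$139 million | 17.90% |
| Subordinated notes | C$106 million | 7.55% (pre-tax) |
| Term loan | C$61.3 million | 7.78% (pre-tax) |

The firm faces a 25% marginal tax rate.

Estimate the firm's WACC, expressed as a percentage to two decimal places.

11.25%

Total capital V = 139 + 106 + 61.3 = 306.3.
Equity: weight = 139/306.3 = 0.4538; cost = 17.9%.
Subordinated notes: weight = 106/306.3 = 0.3461; after-tax cost = 7.55% × (1 − 25%) = 5.6625%.
Term loan: weight = 61.3/306.3 = 0.2001; after-tax cost = 7.78% × (1 − 25%) = 5.8350%.
WACC = 0.4538 × 17.9000% + 0.3461 × 5.6625% + 0.2001 × 5.8350% = 11.2504%.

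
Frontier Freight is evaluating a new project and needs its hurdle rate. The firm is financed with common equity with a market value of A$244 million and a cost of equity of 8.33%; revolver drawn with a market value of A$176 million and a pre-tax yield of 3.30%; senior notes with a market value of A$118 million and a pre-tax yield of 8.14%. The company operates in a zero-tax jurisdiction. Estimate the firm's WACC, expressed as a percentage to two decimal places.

Total capital V = 244 + 176 + 118 = 538.
Equity: weight = 244/538 = 0.4535; cost = 8.33%.
Revolver drawn: weight = 176/538 = 0.3271; after-tax cost = 3.3% × (1 − 0%) = 3.3000%.
Senior notes: weight = 118/538 = 0.2193; after-tax cost = 8.14% × (1 − 0%) = 8.1400%.
WACC = 0.4535 × 8.3300% + 0.3271 × 3.3000% + 0.2193 × 8.1400% = 6.6428%.

6.64%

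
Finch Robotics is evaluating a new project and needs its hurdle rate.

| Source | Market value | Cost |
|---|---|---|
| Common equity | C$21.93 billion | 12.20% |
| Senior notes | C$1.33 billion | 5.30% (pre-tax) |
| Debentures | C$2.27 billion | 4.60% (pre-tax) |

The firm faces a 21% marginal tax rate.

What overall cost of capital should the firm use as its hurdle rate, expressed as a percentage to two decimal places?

11.02%

Total capital V = 21.93 + 1.33 + 2.27 = 25.53.
Equity: weight = 21.93/25.53 = 0.8590; cost = 12.2%.
Senior notes: weight = 1.33/25.53 = 0.0521; after-tax cost = 5.3% × (1 − 21%) = 4.1870%.
Debentures: weight = 2.27/25.53 = 0.0889; after-tax cost = 4.6% × (1 − 21%) = 3.6340%.
WACC = 0.8590 × 12.2000% + 0.0521 × 4.1870% + 0.0889 × 3.6340% = 11.0209%.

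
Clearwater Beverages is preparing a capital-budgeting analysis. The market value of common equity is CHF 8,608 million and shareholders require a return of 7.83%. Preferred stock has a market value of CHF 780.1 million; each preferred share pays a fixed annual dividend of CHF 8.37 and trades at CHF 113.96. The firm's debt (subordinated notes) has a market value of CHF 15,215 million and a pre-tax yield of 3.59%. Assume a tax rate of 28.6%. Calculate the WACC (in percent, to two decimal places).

Cost of preferred: Rp = 8.37 / 113.96 = 7.3447%.
Total capital V = 8608 + 780.1 + 15215 = 24603.1.
Equity: weight = 8608/24603.1 = 0.3499; cost = 7.83%.
Preferred: weight = 780.1/24603.1 = 0.0317; cost = 7.3447%.
Subordinated notes: weight = 15215/24603.1 = 0.6184; after-tax cost = 3.59% × (1 − 28.6%) = 2.5633%.
WACC = 0.3499 × 7.8300% + 0.0317 × 7.3447% + 0.6184 × 2.5633% = 4.5576%.

4.56%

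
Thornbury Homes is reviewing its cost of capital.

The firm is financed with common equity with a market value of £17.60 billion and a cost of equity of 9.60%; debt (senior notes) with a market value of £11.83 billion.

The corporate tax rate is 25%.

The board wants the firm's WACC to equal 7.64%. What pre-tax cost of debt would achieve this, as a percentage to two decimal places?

6.30%

Total capital V = 17.6 + 11.83 = 29.43.
Equity weight = 17.6/29.43 = 0.5980.
Senior notes weight = 11.83/29.43 = 0.4020.
Equity contribution = 0.5980 × 9.6% = 5.7411%.
Remaining for debt = 7.64% − 5.7411% = 1.8989%.
Rd × (1 − 25%) × 0.4020 = 1.8989%  ⇒  Rd = 6.2987%.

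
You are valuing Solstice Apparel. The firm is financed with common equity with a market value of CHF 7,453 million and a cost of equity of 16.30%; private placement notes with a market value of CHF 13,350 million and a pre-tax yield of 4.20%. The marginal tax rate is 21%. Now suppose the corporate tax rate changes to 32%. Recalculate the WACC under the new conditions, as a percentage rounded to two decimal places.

7.67%

After the change:
Total capital V = 7453 + 13350 = 20803.
Equity: weight = 7453/20803 = 0.3583; cost = 16.3%.
Private placement notes: weight = 13350/20803 = 0.6417; after-tax cost = 4.2% × (1 − 32%) = 2.8560%.
WACC = 0.3583 × 16.3000% + 0.6417 × 2.8560% = 7.6725%.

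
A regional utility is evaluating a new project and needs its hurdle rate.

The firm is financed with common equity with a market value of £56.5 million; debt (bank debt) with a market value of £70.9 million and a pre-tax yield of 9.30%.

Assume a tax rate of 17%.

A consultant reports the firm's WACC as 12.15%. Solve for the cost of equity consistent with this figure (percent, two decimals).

17.71%

Total capital V = 56.5 + 70.9 = 127.4.
Equity weight = 56.5/127.4 = 0.4435.
Bank debt weight = 70.9/127.4 = 0.5565.
Debt contribution = 0.5565 × 9.3% × (1 − 17%) = 4.2957%.
Required equity contribution = 12.15% − 4.2957% = 7.8543%.
Re = 7.8543% / 0.4435 = 17.7103%.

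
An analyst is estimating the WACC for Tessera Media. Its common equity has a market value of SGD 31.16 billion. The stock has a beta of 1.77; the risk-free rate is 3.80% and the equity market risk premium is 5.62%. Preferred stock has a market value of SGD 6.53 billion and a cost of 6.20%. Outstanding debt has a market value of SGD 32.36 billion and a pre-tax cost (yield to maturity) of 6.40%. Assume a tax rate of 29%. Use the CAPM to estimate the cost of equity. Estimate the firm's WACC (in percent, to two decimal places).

8.79%

Cost of equity via CAPM: Re = 3.8% + 1.77 × 5.62% = 13.7474%.
Total capital V = 31.16 + 6.53 + 32.36 = 70.05.
Equity: weight = 31.16/70.05 = 0.4448; cost = 13.7474%.
Preferred: weight = 6.53/70.05 = 0.0932; cost = 6.2%.
Debt: weight = 32.36/70.05 = 0.4620; after-tax cost = 6.4% × (1 − 29%) = 4.5440%.
WACC = 0.4448 × 13.7474% + 0.0932 × 6.2000% + 0.4620 × 4.5440% = 8.7923%.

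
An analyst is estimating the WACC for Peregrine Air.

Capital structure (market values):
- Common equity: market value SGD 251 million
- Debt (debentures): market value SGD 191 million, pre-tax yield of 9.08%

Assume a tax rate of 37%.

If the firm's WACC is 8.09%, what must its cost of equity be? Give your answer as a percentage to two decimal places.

Total capital V = 251 + 191 = 442.
Equity weight = 251/442 = 0.5679.
Debentures weight = 191/442 = 0.4321.
Debt contribution = 0.4321 × 9.08% × (1 − 37%) = 2.4719%.
Required equity contribution = 8.09% − 2.4719% = 5.6181%.
Re = 5.6181% / 0.5679 = 9.8932%.

9.89%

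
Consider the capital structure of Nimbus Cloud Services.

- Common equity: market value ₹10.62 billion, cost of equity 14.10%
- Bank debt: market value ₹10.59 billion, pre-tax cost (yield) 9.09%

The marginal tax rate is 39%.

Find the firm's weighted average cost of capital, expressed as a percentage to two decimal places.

9.83%

Total capital V = 10.62 + 10.59 = 21.21.
Equity: weight = 10.62/21.21 = 0.5007; cost = 14.1%.
Bank debt: weight = 10.59/21.21 = 0.4993; after-tax cost = 9.09% × (1 − 39%) = 5.5449%.
WACC = 0.5007 × 14.1000% + 0.4993 × 5.5449% = 9.8285%.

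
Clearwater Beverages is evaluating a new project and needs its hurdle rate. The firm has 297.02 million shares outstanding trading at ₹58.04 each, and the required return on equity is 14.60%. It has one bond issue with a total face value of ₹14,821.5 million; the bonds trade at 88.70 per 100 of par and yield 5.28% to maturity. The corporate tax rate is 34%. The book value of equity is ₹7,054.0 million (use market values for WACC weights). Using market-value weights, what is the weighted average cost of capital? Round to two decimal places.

Market value of equity E = 58.04 × 297.02m = 17239.0408m. Market value of debt D = 14821.5m × 88.7/100 = 13146.6705m.
Total capital V = 17239.0408 + 13146.6705 = 30385.7113.
Equity: weight = 17239.0408/30385.7113 = 0.5673; cost = 14.6%.
Bonds outstanding: weight = 13146.6705/30385.7113 = 0.4327; after-tax cost = 5.28% × (1 − 34%) = 3.4848%.
WACC = 0.5673 × 14.6000% + 0.4327 × 3.4848% = 9.7909%.

9.79%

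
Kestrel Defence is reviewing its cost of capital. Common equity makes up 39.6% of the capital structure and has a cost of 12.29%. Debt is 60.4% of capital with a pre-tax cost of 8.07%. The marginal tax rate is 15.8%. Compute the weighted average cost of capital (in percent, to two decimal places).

After-tax cost of debt = 8.07% × (1 − 15.8%) = 6.7949%.
WACC = 0.396 × 12.2900% + 0.604 × 6.7949% = 8.9710%.

8.97%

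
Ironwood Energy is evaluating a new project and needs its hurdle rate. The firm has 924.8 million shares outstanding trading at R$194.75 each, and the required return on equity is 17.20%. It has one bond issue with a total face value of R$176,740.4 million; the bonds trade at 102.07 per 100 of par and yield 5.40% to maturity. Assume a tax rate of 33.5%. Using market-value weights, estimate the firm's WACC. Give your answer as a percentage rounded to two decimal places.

Market value of equity E = 194.75 × 924.8m = 180104.8m. Market value of debt D = 176740.4m × 102.07/100 = 180398.92628m.
Total capital V = 180104.8 + 180398.92628 = 360503.72628.
Equity: weight = 180104.8/360503.72628 = 0.4996; cost = 17.2%.
Bonds outstanding: weight = 180398.92628/360503.72628 = 0.5004; after-tax cost = 5.4% × (1 − 33.5%) = 3.5910%.
WACC = 0.4996 × 17.2000% + 0.5004 × 3.5910% = 10.3899%.

10.39%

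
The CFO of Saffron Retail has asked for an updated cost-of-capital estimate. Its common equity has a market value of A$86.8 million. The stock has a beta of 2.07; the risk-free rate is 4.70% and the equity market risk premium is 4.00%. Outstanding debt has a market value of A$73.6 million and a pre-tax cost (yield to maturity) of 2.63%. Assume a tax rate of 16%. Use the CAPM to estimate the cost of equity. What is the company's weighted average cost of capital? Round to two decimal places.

Cost of equity via CAPM: Re = 4.7% + 2.07 × 4.0% = 12.9800%.
Total capital V = 86.8 + 73.6 = 160.4.
Equity: weight = 86.8/160.4 = 0.5411; cost = 12.98%.
Debt: weight = 73.6/160.4 = 0.4589; after-tax cost = 2.63% × (1 − 16%) = 2.2092%.
WACC = 0.5411 × 12.9800% + 0.4589 × 2.2092% = 8.0378%.

8.04%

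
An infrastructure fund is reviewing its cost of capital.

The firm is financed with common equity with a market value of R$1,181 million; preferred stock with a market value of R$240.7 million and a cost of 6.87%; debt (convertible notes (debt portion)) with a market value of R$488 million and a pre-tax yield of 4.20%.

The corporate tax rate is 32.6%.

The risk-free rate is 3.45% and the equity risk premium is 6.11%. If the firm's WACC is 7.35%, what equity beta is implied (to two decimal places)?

0.96

Total capital V = 1181 + 240.7 + 488 = 1909.7.
Equity weight = 1181/1909.7 = 0.6184.
Preferred weight = 240.7/1909.7 = 0.1260.
Convertible notes (debt portion) weight = 488/1909.7 = 0.2555.
Debt contribution = 0.2555 × 4.2% × (1 − 32.6%) = 0.7234%.
Preferred contribution = 0.1260 × 6.87% = 0.8659%.
Required equity contribution = 7.35% − 1.5893% = 5.7607%  ⇒  Re = 9.3152%.
CAPM: 9.3152% = 3.45% + β × 6.11%  ⇒  β = 0.9599.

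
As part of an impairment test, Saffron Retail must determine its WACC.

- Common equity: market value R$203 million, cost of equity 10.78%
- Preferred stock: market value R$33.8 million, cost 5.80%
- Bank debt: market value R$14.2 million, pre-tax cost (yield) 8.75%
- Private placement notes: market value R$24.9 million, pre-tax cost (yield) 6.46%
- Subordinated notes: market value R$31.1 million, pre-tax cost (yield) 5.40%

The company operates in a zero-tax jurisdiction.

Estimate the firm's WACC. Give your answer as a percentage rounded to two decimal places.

Total capital V = 203 + 33.8 + 14.2 + 24.9 + 31.1 = 307.
Equity: weight = 203/307 = 0.6612; cost = 10.78%.
Preferred: weight = 33.8/307 = 0.1101; cost = 5.8%.
Bank debt: weight = 14.2/307 = 0.0463; after-tax cost = 8.75% × (1 − 0%) = 8.7500%.
Private placement notes: weight = 24.9/307 = 0.0811; after-tax cost = 6.46% × (1 − 0%) = 6.4600%.
Subordinated notes: weight = 31.1/307 = 0.1013; after-tax cost = 5.4% × (1 − 0%) = 5.4000%.
WACC = 0.6612 × 10.7800% + 0.1101 × 5.8000% + 0.0463 × 8.7500% + 0.0811 × 6.4600% + 0.1013 × 5.4000% = 9.2424%.

9.24%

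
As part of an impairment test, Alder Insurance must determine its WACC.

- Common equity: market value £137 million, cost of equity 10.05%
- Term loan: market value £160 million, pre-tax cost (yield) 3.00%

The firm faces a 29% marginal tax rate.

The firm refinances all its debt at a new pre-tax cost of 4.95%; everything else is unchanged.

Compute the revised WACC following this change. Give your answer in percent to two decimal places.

6.53%

After the change:
Total capital V = 137 + 160 = 297.
Equity: weight = 137/297 = 0.4613; cost = 10.05%.
Term loan: weight = 160/297 = 0.5387; after-tax cost = 4.95% × (1 − 29%) = 3.5145%.
WACC = 0.4613 × 10.0500% + 0.5387 × 3.5145% = 6.5292%.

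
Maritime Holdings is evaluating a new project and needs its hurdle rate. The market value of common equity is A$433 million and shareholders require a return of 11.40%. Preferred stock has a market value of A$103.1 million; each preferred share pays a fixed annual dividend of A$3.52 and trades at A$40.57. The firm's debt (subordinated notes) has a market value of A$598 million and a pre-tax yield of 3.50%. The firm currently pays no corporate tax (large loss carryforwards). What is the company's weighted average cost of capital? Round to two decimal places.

Cost of preferred: Rp = 3.52 / 40.57 = 8.6764%.
Total capital V = 433 + 103.1 + 598 = 1134.1.
Equity: weight = 433/1134.1 = 0.3818; cost = 11.4%.
Preferred: weight = 103.1/1134.1 = 0.0909; cost = 8.6764%.
Subordinated notes: weight = 598/1134.1 = 0.5273; after-tax cost = 3.5% × (1 − 0%) = 3.5000%.
WACC = 0.3818 × 11.4000% + 0.0909 × 8.6764% + 0.5273 × 3.5000% = 6.9868%.

6.99%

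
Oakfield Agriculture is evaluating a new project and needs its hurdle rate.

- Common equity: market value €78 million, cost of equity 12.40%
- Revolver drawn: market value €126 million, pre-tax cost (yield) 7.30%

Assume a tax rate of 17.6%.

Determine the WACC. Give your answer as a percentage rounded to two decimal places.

Total capital V = 78 + 126 = 204.
Equity: weight = 78/204 = 0.3824; cost = 12.4%.
Revolver drawn: weight = 126/204 = 0.6176; after-tax cost = 7.3% × (1 − 17.6%) = 6.0152%.
WACC = 0.3824 × 12.4000% + 0.6176 × 6.0152% = 8.4564%.

8.46%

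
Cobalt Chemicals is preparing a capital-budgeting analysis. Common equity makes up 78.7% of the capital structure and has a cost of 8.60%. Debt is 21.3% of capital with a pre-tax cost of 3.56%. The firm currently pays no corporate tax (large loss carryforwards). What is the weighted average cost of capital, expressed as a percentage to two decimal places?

After-tax cost of debt = 3.56% × (1 − 0%) = 3.5600%.
WACC = 0.787 × 8.6000% + 0.213 × 3.5600% = 7.5265%.

7.53%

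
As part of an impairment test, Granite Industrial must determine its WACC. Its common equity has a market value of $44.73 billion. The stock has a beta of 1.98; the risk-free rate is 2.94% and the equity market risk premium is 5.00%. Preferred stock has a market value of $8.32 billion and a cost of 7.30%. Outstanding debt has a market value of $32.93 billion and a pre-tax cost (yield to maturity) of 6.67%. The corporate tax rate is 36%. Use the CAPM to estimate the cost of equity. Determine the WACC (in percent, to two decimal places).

Cost of equity via CAPM: Re = 2.94% + 1.98 × 5.0% = 12.8400%.
Total capital V = 44.73 + 8.32 + 32.93 = 85.98.
Equity: weight = 44.73/85.98 = 0.5202; cost = 12.84%.
Preferred: weight = 8.32/85.98 = 0.0968; cost = 7.3%.
Debt: weight = 32.93/85.98 = 0.3830; after-tax cost = 6.67% × (1 − 36%) = 4.2688%.
WACC = 0.5202 × 12.8400% + 0.0968 × 7.3000% + 0.3830 × 4.2688% = 9.0212%.

9.02%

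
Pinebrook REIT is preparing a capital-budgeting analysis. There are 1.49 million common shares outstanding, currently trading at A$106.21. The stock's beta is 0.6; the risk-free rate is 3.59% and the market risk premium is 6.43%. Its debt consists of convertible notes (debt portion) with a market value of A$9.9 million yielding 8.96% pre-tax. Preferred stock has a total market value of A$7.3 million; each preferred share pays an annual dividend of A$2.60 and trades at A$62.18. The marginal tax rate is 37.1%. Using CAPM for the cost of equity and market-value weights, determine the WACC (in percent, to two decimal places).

Cost of equity via CAPM: Re = 3.59% + 0.6 × 6.43% = 7.4480%.
Cost of preferred: Rp = 2.6 / 62.18 = 4.1814%.
Market value of equity E = 106.21 × 1.49m = 158.2529m.
Total capital V = 158.2529 + 7.3 + 9.9 = 175.4529.
Equity: weight = 158.2529/175.4529 = 0.9020; cost = 7.448%.
Preferred: weight = 7.3/175.4529 = 0.0416; cost = 4.1814%.
Convertible notes (debt portion): weight = 9.9/175.4529 = 0.0564; after-tax cost = 8.96% × (1 − 37.1%) = 5.6358%.
WACC = 0.9020 × 7.4480% + 0.0416 × 4.1814% + 0.0564 × 5.6358% = 7.2098%.

7.21%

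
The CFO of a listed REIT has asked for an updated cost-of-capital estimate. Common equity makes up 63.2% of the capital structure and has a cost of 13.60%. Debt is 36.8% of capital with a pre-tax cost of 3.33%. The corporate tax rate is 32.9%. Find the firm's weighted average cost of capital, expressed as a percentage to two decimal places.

After-tax cost of debt = 3.33% × (1 − 32.9%) = 2.2344%.
WACC = 0.632 × 13.6000% + 0.368 × 2.2344% = 9.4175%.

9.42%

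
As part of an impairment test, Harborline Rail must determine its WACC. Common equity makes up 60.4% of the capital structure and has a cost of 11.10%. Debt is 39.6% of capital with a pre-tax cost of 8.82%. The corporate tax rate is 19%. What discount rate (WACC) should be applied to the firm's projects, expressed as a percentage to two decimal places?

9.53%

After-tax cost of debt = 8.82% × (1 − 19%) = 7.1442%.
WACC = 0.604 × 11.1000% + 0.396 × 7.1442% = 9.5335%.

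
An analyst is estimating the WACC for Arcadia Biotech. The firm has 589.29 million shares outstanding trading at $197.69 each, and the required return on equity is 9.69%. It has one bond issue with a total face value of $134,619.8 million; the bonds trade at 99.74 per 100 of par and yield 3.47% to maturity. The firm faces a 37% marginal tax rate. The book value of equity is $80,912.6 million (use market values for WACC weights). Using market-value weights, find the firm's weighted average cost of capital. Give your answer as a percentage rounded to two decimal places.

5.67%

Market value of equity E = 197.69 × 589.29m = 116496.7401m. Market value of debt D = 134619.8m × 99.74/100 = 134269.78852m.
Total capital V = 116496.7401 + 134269.78852 = 250766.52862.
Equity: weight = 116496.7401/250766.52862 = 0.4646; cost = 9.69%.
Bonds outstanding: weight = 134269.78852/250766.52862 = 0.5354; after-tax cost = 3.47% × (1 − 37%) = 2.1861%.
WACC = 0.4646 × 9.6900% + 0.5354 × 2.1861% = 5.6721%.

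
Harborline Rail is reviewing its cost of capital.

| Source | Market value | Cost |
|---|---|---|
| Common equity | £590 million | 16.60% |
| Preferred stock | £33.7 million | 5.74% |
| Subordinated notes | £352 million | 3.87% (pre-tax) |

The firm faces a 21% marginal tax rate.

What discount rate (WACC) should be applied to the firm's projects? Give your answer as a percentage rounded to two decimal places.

11.34%

Total capital V = 590 + 33.7 + 352 = 975.7.
Equity: weight = 590/975.7 = 0.6047; cost = 16.6%.
Preferred: weight = 33.7/975.7 = 0.0345; cost = 5.74%.
Subordinated notes: weight = 352/975.7 = 0.3608; after-tax cost = 3.87% × (1 − 21%) = 3.0573%.
WACC = 0.6047 × 16.6000% + 0.0345 × 5.7400% + 0.3608 × 3.0573% = 11.3391%.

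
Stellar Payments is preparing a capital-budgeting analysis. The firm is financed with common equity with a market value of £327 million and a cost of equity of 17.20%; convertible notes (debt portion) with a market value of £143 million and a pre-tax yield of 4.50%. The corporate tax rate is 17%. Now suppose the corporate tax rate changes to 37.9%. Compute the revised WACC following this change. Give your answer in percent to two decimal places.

12.82%

After the change:
Total capital V = 327 + 143 = 470.
Equity: weight = 327/470 = 0.6957; cost = 17.2%.
Convertible notes (debt portion): weight = 143/470 = 0.3043; after-tax cost = 4.5% × (1 − 37.9%) = 2.7945%.
WACC = 0.6957 × 17.2000% + 0.3043 × 2.7945% = 12.8170%.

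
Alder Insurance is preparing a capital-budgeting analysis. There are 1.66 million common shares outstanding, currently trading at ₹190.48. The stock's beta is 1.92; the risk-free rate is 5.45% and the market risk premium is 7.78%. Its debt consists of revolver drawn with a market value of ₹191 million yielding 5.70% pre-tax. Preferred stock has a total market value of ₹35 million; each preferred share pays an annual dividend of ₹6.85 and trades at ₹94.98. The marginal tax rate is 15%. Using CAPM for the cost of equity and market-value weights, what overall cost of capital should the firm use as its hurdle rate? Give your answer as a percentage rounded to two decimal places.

14.06%

Cost of equity via CAPM: Re = 5.45% + 1.92 × 7.78% = 20.3876%.
Cost of preferred: Rp = 6.85 / 94.98 = 7.2120%.
Market value of equity E = 190.48 × 1.66m = 316.1968m.
Total capital V = 316.1968 + 35 + 191 = 542.1968.
Equity: weight = 316.1968/542.1968 = 0.5832; cost = 20.3876%.
Preferred: weight = 35/542.1968 = 0.0646; cost = 7.212%.
Revolver drawn: weight = 191/542.1968 = 0.3523; after-tax cost = 5.7% × (1 − 15%) = 4.8450%.
WACC = 0.5832 × 20.3876% + 0.0646 × 7.2120% + 0.3523 × 4.8450% = 14.0619%.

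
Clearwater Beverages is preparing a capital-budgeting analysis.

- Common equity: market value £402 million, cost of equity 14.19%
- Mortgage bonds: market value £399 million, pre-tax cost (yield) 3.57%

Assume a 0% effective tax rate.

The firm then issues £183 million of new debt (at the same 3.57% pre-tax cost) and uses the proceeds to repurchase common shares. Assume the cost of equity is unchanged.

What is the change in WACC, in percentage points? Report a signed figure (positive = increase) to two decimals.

-2.43 pp

Current WACC:
Total capital V = 402 + 399 = 801.
Equity: weight = 402/801 = 0.5019; cost = 14.19%.
Mortgage bonds: weight = 399/801 = 0.4981; after-tax cost = 3.57% × (1 − 0%) = 3.5700%.
WACC = 0.5019 × 14.1900% + 0.4981 × 3.5700% = 8.8999%.
After the change:
Total capital V = 219 + 582 = 801.
Equity: weight = 219/801 = 0.2734; cost = 14.19%.
Mortgage bonds: weight = 582/801 = 0.7266; after-tax cost = 3.57% × (1 − 0%) = 3.5700%.
WACC = 0.2734 × 14.1900% + 0.7266 × 3.5700% = 6.4736%.
Change in WACC = 6.4736% − 8.8999% = -2.4263 pp.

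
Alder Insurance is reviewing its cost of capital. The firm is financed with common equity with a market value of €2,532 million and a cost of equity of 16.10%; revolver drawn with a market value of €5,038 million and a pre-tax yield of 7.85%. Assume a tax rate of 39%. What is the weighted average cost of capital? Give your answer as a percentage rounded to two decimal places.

Total capital V = 2532 + 5038 = 7570.
Equity: weight = 2532/7570 = 0.3345; cost = 16.1%.
Revolver drawn: weight = 5038/7570 = 0.6655; after-tax cost = 7.85% × (1 − 39%) = 4.7885%.
WACC = 0.3345 × 16.1000% + 0.6655 × 4.7885% = 8.5720%.

8.57%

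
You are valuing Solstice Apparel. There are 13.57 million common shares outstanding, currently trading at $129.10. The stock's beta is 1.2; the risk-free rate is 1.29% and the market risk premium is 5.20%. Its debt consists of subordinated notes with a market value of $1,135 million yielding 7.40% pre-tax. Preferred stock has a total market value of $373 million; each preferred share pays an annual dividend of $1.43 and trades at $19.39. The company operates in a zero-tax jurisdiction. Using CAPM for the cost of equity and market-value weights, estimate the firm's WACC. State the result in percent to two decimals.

7.47%

Cost of equity via CAPM: Re = 1.29% + 1.2 × 5.2% = 7.5300%.
Cost of preferred: Rp = 1.43 / 19.39 = 7.3749%.
Market value of equity E = 129.1 × 13.57m = 1751.887m.
Total capital V = 1751.887 + 373 + 1135 = 3259.887.
Equity: weight = 1751.887/3259.887 = 0.5374; cost = 7.53%.
Preferred: weight = 373/3259.887 = 0.1144; cost = 7.3749%.
Subordinated notes: weight = 1135/3259.887 = 0.3482; after-tax cost = 7.4% × (1 − 0%) = 7.4000%.
WACC = 0.5374 × 7.5300% + 0.1144 × 7.3749% + 0.3482 × 7.4000% = 7.4670%.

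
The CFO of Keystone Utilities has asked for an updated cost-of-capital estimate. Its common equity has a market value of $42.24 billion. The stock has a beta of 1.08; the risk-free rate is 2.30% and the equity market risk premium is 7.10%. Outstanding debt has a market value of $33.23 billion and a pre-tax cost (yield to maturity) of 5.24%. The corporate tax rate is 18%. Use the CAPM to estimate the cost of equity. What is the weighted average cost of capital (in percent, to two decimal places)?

Cost of equity via CAPM: Re = 2.3% + 1.08 × 7.1% = 9.9680%.
Total capital V = 42.24 + 33.23 = 75.47.
Equity: weight = 42.24/75.47 = 0.5597; cost = 9.968%.
Debt: weight = 33.23/75.47 = 0.4403; after-tax cost = 5.24% × (1 − 18%) = 4.2968%.
WACC = 0.5597 × 9.9680% + 0.4403 × 4.2968% = 7.4709%.

7.47%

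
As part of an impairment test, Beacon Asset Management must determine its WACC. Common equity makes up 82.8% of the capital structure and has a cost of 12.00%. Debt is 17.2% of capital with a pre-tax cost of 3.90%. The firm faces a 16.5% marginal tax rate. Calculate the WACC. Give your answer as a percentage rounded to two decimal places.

10.50%

After-tax cost of debt = 3.9% × (1 − 16.5%) = 3.2565%.
WACC = 0.828 × 12.0000% + 0.172 × 3.2565% = 10.4961%.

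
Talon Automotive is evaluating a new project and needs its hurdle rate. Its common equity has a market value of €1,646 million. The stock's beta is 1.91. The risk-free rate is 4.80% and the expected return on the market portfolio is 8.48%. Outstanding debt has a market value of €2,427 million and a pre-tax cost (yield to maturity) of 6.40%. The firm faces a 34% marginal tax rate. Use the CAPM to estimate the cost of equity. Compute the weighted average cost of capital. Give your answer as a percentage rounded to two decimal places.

Market risk premium = 8.48% − 4.8% = 3.68%.
Cost of equity via CAPM: Re = 4.8% + 1.91 × 3.68% = 11.8288%.
Total capital V = 1646 + 2427 = 4073.
Equity: weight = 1646/4073 = 0.4041; cost = 11.8288%.
Debt: weight = 2427/4073 = 0.5959; after-tax cost = 6.4% × (1 − 34%) = 4.2240%.
WACC = 0.4041 × 11.8288% + 0.5959 × 4.2240% = 7.2973%.

7.30%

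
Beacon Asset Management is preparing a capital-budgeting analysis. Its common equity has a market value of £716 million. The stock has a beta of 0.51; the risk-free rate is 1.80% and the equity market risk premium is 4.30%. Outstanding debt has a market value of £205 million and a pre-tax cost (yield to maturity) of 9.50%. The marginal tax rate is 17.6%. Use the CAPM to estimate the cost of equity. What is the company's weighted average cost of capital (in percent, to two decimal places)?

4.85%

Cost of equity via CAPM: Re = 1.8% + 0.51 × 4.3% = 3.9930%.
Total capital V = 716 + 205 = 921.
Equity: weight = 716/921 = 0.7774; cost = 3.993%.
Debt: weight = 205/921 = 0.2226; after-tax cost = 9.5% × (1 − 17.6%) = 7.8280%.
WACC = 0.7774 × 3.9930% + 0.2226 × 7.8280% = 4.8466%.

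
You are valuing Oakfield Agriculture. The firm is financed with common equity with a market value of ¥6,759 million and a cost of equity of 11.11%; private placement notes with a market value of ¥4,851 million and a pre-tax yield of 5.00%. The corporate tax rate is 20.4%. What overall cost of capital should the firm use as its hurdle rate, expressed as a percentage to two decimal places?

Total capital V = 6759 + 4851 = 11610.
Equity: weight = 6759/11610 = 0.5822; cost = 11.11%.
Private placement notes: weight = 4851/11610 = 0.4178; after-tax cost = 5% × (1 − 20.4%) = 3.9800%.
WACC = 0.5822 × 11.1100% + 0.4178 × 3.9800% = 8.1309%.

8.13%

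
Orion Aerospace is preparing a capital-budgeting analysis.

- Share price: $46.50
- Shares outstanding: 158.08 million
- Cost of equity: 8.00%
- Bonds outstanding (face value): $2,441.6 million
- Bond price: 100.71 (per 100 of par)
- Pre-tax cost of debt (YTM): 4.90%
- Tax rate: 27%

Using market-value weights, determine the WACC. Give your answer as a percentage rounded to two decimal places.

6.89%

Market value of equity E = 46.5 × 158.08m = 7350.72m. Market value of debt D = 2441.6m × 100.71/100 = 2458.93536m.
Total capital V = 7350.72 + 2458.93536 = 9809.65536.
Equity: weight = 7350.72/9809.65536 = 0.7493; cost = 8%.
Bonds outstanding: weight = 2458.93536/9809.65536 = 0.2507; after-tax cost = 4.9% × (1 − 27%) = 3.5770%.
WACC = 0.7493 × 8.0000% + 0.2507 × 3.5770% = 6.8913%.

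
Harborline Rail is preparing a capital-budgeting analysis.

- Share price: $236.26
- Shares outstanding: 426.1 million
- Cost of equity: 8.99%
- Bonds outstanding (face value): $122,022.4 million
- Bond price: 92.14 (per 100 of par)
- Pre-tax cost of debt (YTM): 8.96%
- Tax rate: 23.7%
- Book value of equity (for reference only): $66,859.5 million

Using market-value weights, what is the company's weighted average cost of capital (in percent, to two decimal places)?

Market value of equity E = 236.26 × 426.1m = 100670.386m. Market value of debt D = 122022.4m × 92.14/100 = 112431.43936m.
Total capital V = 100670.386 + 112431.43936 = 213101.82536.
Equity: weight = 100670.386/213101.82536 = 0.4724; cost = 8.99%.
Bonds outstanding: weight = 112431.43936/213101.82536 = 0.5276; after-tax cost = 8.96% × (1 − 23.7%) = 6.8365%.
WACC = 0.4724 × 8.9900% + 0.5276 × 6.8365% = 7.8538%.

7.85%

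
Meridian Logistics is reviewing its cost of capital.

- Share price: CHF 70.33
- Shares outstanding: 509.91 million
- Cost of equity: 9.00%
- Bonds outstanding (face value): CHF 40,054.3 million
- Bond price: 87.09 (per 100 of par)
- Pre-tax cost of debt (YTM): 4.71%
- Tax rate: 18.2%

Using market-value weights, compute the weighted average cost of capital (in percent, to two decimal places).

6.46%

Market value of equity E = 70.33 × 509.91m = 35861.9703m. Market value of debt D = 40054.3m × 87.09/100 = 34883.28987m.
Total capital V = 35861.9703 + 34883.28987 = 70745.26017.
Equity: weight = 35861.9703/70745.26017 = 0.5069; cost = 9%.
Bonds outstanding: weight = 34883.28987/70745.26017 = 0.4931; after-tax cost = 4.71% × (1 − 18.2%) = 3.8528%.
WACC = 0.5069 × 9.0000% + 0.4931 × 3.8528% = 6.4620%.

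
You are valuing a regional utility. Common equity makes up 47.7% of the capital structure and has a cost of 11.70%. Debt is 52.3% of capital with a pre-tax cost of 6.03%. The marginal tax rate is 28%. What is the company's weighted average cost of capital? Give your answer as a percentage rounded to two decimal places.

After-tax cost of debt = 6.03% × (1 − 28%) = 4.3416%.
WACC = 0.477 × 11.7000% + 0.523 × 4.3416% = 7.8516%.

7.85%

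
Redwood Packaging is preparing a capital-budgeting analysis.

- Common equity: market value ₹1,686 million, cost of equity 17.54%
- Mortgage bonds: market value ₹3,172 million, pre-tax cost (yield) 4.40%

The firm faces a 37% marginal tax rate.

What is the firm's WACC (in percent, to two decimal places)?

Total capital V = 1686 + 3172 = 4858.
Equity: weight = 1686/4858 = 0.3471; cost = 17.54%.
Mortgage bonds: weight = 3172/4858 = 0.6529; after-tax cost = 4.4% × (1 − 37%) = 2.7720%.
WACC = 0.3471 × 17.5400% + 0.6529 × 2.7720% = 7.8973%.

7.90%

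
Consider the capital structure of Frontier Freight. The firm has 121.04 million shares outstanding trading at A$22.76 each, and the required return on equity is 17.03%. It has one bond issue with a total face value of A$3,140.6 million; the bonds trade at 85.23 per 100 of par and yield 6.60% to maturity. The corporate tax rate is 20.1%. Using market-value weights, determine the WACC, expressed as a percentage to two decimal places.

11.24%

Market value of equity E = 22.76 × 121.04m = 2754.8704m. Market value of debt D = 3140.6m × 85.23/100 = 2676.73338m.
Total capital V = 2754.8704 + 2676.73338 = 5431.60378.
Equity: weight = 2754.8704/5431.60378 = 0.5072; cost = 17.03%.
Bonds outstanding: weight = 2676.73338/5431.60378 = 0.4928; after-tax cost = 6.6% × (1 − 20.1%) = 5.2734%.
WACC = 0.5072 × 17.0300% + 0.4928 × 5.2734% = 11.2363%.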